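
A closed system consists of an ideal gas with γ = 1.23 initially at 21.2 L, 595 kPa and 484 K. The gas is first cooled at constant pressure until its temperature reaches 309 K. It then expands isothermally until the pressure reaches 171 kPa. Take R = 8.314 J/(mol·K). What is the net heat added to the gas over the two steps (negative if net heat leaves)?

-14300 J

n = P₁V₁/(RT₁) = 595×21.2/(8.314×484) = 3.13 mol.
Step 1 — Isobaric: P stays 595 kPa; V/T = const ⇒ T₂ = 309 K, V₂ = 13.5 L.
W = PΔV = 595×(13.5−21.2) kPa·L = -4560 J.
ΔU = nCvΔT = 3.13×36.1×(309−484) = -19800 J.
Q = ΔU + W = nCpΔT = -24400 J.
State after step 1: P = 595 kPa, V = 13.5 L, T = 309 K.
Step 2 — Isothermal: T stays 309 K; PV = const ⇒ V₂ = 47.1 L, P₂ = 171 kPa.
ΔU = 0 (ideal gas, T constant).
W = nRT ln(V₂/V₁) = 3.13×8.314×309×ln(3.48) = 10000 J.
Q = ΔU + W = 10000 J.
Net over both steps: W = 5480 J, Q = -14300 J, ΔU = -19800 J.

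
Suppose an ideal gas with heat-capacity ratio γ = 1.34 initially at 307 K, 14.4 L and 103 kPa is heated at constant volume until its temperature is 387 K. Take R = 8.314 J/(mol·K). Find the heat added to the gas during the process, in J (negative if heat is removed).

1140 J

n = P₁V₁/(RT₁) = 103×14.4/(8.314×307) = 0.581 mol.
Isochoric: V stays 14.4 L; P/T = const ⇒ T₂ = 387 K, P₂ = 130 kPa.
W = 0 (no volume change).
ΔU = nCvΔT = 0.581×24.5×(387−307) = 1140 J.
Q = ΔU = 1140 J.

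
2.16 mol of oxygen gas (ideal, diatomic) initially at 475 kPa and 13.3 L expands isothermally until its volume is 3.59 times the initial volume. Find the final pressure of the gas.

132 kPa

T₁ = P₁V₁/(nR) = 475×13.3/(2.16×8.314) = 352 K.
Isothermal: T stays 352 K; PV = const ⇒ V₂ = 47.7 L, P₂ = 132 kPa.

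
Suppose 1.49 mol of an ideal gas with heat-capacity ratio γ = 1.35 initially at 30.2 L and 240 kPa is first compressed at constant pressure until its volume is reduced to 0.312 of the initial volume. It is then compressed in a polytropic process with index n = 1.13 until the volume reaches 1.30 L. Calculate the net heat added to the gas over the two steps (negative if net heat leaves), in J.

-22400 J

T₁ = P₁V₁/(nR) = 240×30.2/(1.49×8.314) = 585 K.
Step 1 — Isobaric: P stays 240 kPa; V/T = const ⇒ T₂ = 183 K, V₂ = 9.42 L.
W = PΔV = 240×(9.42−30.2) kPa·L = -4990 J.
ΔU = nCvΔT = 1.49×23.8×(183−585) = -14200 J.
Q = ΔU + W = nCpΔT = -19200 J.
State after step 1: P = 240 kPa, V = 9.42 L, T = 183 K.
Step 2 — Polytropic n=1.13: T₂ = T₁(V₁/V₂)^(n−1) = 183×(7.25)^0.13 = 236 K; P₂ = P₁(V₁/V₂)^n = 2250 kPa.
W = (P₁V₁−P₂V₂)/(n−1) = (240×9.42−2250×1.30)/0.13 = -5110 J.
ΔU = nCvΔT = 1.49×23.8×(236−183) = 1900 J.
Q = ΔU + W = -3210 J.
Net over both steps: W = -10100 J, Q = -22400 J, ΔU = -12300 J.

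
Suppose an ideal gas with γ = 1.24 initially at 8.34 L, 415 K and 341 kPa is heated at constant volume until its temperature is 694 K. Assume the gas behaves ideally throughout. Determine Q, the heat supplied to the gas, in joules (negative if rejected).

7970 J

n = P₁V₁/(RT₁) = 341×8.34/(8.314×415) = 0.824 mol.
Isochoric: V stays 8.34 L; P/T = const ⇒ T₂ = 694 K, P₂ = 570 kPa.
W = 0 (no volume change).
ΔU = nCvΔT = 0.824×34.6×(694−415) = 7970 J.
Q = ΔU = 7970 J.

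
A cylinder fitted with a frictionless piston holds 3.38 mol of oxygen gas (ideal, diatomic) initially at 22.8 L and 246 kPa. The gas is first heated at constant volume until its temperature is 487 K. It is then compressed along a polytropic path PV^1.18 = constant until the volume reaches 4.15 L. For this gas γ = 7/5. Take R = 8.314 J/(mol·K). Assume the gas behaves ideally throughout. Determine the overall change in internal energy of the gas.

32500 J

T₁ = P₁V₁/(nR) = 246×22.8/(3.38×8.314) = 200 K.
Step 1 — Isochoric: V stays 22.8 L; P/T = const ⇒ T₂ = 487 K, P₂ = 600 kPa.
W = 0 (no volume change).
ΔU = nCvΔT = 3.38×20.8×(487−200) = 20200 J.
Q = ΔU = 20200 J.
State after step 1: P = 600 kPa, V = 22.8 L, T = 487 K.
Step 2 — Polytropic n=1.18: T₂ = T₁(V₁/V₂)^(n−1) = 487×(5.49)^0.18 = 662 K; P₂ = P₁(V₁/V₂)^n = 4480 kPa.
W = (P₁V₁−P₂V₂)/(n−1) = (600×22.8−4480×4.15)/0.18 = -27300 J.
ΔU = nCvΔT = 3.38×20.8×(662−487) = 12300 J.
Q = ΔU + W = -15000 J.
Net over both steps: W = -27300 J, Q = 5180 J, ΔU = 32500 J.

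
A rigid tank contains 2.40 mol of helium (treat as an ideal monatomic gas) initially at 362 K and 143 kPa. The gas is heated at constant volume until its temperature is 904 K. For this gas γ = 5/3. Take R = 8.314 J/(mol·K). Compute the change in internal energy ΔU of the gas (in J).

16200 J

V₁ = nRT₁/P₁ = 2.40×8.314×362/143 = 50.5 L.
Isochoric: V stays 50.5 L; P/T = const ⇒ T₂ = 904 K, P₂ = 357 kPa.
For an ideal gas ΔU = nCvΔT with Cv = (3/2)R = 12.5 J/(mol·K).
ΔU = 2.40×12.5×(904−362) = 16200 J.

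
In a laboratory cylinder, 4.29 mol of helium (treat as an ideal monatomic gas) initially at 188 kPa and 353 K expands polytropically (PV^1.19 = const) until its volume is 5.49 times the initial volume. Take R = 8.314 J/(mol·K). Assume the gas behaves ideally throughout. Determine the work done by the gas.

18300 J

V₁ = nRT₁/P₁ = 4.29×8.314×353/188 = 67.0 L.
Polytropic n=1.19: T₂ = T₁(V₁/V₂)^(n−1) = 353×(0.182)^0.19 = 255 K; P₂ = P₁(V₁/V₂)^n = 24.8 kPa.
W = (P₁V₁−P₂V₂)/(n−1) = (188×67.0−24.8×368)/0.19 = 18300 J.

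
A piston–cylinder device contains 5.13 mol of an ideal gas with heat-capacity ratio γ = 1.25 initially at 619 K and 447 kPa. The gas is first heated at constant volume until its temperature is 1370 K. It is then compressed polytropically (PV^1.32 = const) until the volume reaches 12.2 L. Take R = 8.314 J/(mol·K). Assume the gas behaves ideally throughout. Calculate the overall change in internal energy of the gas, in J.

282000 J

V₁ = nRT₁/P₁ = 5.13×8.314×619/447 = 59.1 L.
Step 1 — Isochoric: V stays 59.1 L; P/T = const ⇒ T₂ = 1370 K, P₂ = 989 kPa.
W = 0 (no volume change).
ΔU = nCvΔT = 5.13×33.3×(1370−619) = 128000 J.
Q = ΔU = 128000 J.
State after step 1: P = 989 kPa, V = 59.1 L, T = 1370 K.
Step 2 — Polytropic n=1.32: T₂ = T₁(V₁/V₂)^(n−1) = 1370×(4.84)^0.32 = 2270 K; P₂ = P₁(V₁/V₂)^n = 7930 kPa.
W = (P₁V₁−P₂V₂)/(n−1) = (989×59.1−7930×12.2)/0.32 = -120000 J.
ΔU = nCvΔT = 5.13×33.3×(2270−1370) = 153000 J.
Q = ΔU + W = 33600 J.
Net over both steps: W = -120000 J, Q = 162000 J, ΔU = 282000 J.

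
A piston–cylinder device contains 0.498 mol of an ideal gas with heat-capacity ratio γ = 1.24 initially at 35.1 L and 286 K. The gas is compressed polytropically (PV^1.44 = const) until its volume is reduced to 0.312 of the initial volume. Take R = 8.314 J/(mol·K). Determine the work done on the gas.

1800 J

P₁ = nRT₁/V₁ = 0.498×8.314×286/35.1 = 33.7 kPa.
Polytropic n=1.44: T₂ = T₁(V₁/V₂)^(n−1) = 286×(3.21)^0.44 = 477 K; P₂ = P₁(V₁/V₂)^n = 181 kPa.
W = (P₁V₁−P₂V₂)/(n−1) = (33.7×35.1−181×11.0)/0.44 = -1800 J.
Work done on the gas = −W_by = 1800 J.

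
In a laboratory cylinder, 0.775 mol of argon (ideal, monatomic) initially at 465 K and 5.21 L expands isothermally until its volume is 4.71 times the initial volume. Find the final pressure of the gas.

122 kPa

P₁ = nRT₁/V₁ = 0.775×8.314×465/5.21 = 575 kPa.
Isothermal: T stays 465 K; PV = const ⇒ V₂ = 24.5 L, P₂ = 122 kPa.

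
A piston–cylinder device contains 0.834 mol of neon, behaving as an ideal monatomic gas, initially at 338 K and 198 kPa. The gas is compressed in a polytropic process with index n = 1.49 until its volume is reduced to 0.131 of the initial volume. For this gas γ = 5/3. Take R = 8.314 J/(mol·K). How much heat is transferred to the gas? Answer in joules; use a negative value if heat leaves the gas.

V₁ = nRT₁/P₁ = 0.834×8.314×338/198 = 11.8 L.
Polytropic n=1.49: T₂ = T₁(V₁/V₂)^(n−1) = 338×(7.63)^0.49 = 915 K; P₂ = P₁(V₁/V₂)^n = 4090 kPa.
W = (P₁V₁−P₂V₂)/(n−1) = (198×11.8−4090×1.55)/0.49 = -8170 J.
ΔU = nCvΔT = 0.834×12.5×(915−338) = 6000 J.
Q = ΔU + W = -2160 J.

-2160 J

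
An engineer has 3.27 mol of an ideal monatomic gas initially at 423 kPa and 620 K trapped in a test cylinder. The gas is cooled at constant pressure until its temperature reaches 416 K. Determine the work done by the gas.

-5550 J

V₁ = nRT₁/P₁ = 3.27×8.314×620/423 = 39.8 L.
Isobaric: P stays 423 kPa; V/T = const ⇒ T₂ = 416 K, V₂ = 26.7 L.
W = PΔV = 423×(26.7−39.8) kPa·L = -5550 J.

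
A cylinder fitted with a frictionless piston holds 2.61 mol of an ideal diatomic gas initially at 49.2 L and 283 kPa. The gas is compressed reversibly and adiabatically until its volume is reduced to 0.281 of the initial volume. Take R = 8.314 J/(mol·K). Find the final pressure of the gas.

1670 kPa

T₁ = P₁V₁/(nR) = 283×49.2/(2.61×8.314) = 642 K.
Adiabatic: TV^(γ−1) = const ⇒ T₂ = 642×(3.56)^0.400 = 1070 K; PV^γ = const ⇒ P₂ = 1670 kPa.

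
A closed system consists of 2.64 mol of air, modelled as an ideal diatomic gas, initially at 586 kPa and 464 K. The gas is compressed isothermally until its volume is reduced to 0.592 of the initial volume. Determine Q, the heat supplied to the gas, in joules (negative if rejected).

-5340 J

V₁ = nRT₁/P₁ = 2.64×8.314×464/586 = 17.4 L.
Isothermal: T stays 464 K; PV = const ⇒ V₂ = 10.3 L, P₂ = 990 kPa.
ΔU = 0 (ideal gas, T constant).
W = nRT ln(V₂/V₁) = 2.64×8.314×464×ln(0.592) = -5340 J.
Q = ΔU + W = -5340 J.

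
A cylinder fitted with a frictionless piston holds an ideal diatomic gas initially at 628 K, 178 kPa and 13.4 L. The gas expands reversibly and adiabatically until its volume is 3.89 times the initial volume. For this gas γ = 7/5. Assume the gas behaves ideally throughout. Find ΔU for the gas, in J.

n = P₁V₁/(RT₁) = 178×13.4/(8.314×628) = 0.457 mol.
Adiabatic: TV^(γ−1) = const ⇒ T₂ = 628×(0.257)^0.400 = 365 K; PV^γ = const ⇒ P₂ = 26.6 kPa.
For an ideal gas ΔU = nCvΔT with Cv = (5/2)R = 20.8 J/(mol·K).
ΔU = 0.457×20.8×(365−628) = -2500 J.

-2500 J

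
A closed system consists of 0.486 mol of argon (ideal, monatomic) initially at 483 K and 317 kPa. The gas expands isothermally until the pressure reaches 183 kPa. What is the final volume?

10.7 L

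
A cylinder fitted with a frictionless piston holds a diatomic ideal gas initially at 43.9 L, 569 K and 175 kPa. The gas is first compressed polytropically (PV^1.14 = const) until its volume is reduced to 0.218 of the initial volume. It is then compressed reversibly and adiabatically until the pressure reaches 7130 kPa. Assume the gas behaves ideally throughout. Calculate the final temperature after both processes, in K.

1240 K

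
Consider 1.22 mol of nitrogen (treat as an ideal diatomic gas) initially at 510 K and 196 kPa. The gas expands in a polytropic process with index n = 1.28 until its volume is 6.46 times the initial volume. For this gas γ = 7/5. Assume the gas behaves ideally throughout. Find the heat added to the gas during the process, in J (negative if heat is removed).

V₁ = nRT₁/P₁ = 1.22×8.314×510/196 = 26.4 L.
Polytropic n=1.28: T₂ = T₁(V₁/V₂)^(n−1) = 510×(0.155)^0.28 = 302 K; P₂ = P₁(V₁/V₂)^n = 18.0 kPa.
W = (P₁V₁−P₂V₂)/(n−1) = (196×26.4−18.0×170)/0.28 = 7520 J.
ΔU = nCvΔT = 1.22×20.8×(302−510) = -5260 J.
Q = ΔU + W = 2260 J.

2260 J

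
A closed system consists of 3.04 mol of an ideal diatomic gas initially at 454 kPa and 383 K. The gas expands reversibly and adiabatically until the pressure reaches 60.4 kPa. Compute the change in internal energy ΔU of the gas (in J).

V₁ = nRT₁/P₁ = 3.04×8.314×383/454 = 21.3 L.
Adiabatic: T₂/T₁ = (P₂/P₁)^((γ−1)/γ) ⇒ T₂ = 383×(0.133)^0.286 = 215 K; V₂ = 90.1 L.
For an ideal gas ΔU = nCvΔT with Cv = (5/2)R = 20.8 J/(mol·K).
ΔU = 3.04×20.8×(215−383) = -10600 J.

-10600 J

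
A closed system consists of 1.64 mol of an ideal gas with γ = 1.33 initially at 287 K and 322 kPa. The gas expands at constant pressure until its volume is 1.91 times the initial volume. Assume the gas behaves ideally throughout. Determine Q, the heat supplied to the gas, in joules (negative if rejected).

V₁ = nRT₁/P₁ = 1.64×8.314×287/322 = 12.2 L.
Isobaric: P stays 322 kPa; V/T = const ⇒ T₂ = 548 K, V₂ = 23.2 L.
W = PΔV = 322×(23.2−12.2) kPa·L = 3560 J.
ΔU = nCvΔT = 1.64×25.2×(548−287) = 10800 J.
Q = ΔU + W = nCpΔT = 14400 J.

14400 J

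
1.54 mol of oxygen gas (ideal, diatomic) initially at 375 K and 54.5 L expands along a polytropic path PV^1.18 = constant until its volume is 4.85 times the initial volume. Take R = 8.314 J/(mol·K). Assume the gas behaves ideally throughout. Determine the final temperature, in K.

282 K

P₁ = nRT₁/V₁ = 1.54×8.314×375/54.5 = 88.1 kPa.
Polytropic n=1.18: T₂ = T₁(V₁/V₂)^(n−1) = 375×(0.206)^0.18 = 282 K; P₂ = P₁(V₁/V₂)^n = 13.7 kPa.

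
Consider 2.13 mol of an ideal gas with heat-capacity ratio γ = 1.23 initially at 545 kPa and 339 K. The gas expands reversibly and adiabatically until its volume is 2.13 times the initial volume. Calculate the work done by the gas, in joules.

4170 J

V₁ = nRT₁/P₁ = 2.13×8.314×339/545 = 11.0 L.
Adiabatic: TV^(γ−1) = const ⇒ T₂ = 339×(0.469)^0.230 = 285 K; PV^γ = const ⇒ P₂ = 215 kPa.
ΔU = nCvΔT = 2.13×36.1×(285−339) = -4170 J.
Q = 0 for an adiabatic process, so W = −ΔU = 4170 J.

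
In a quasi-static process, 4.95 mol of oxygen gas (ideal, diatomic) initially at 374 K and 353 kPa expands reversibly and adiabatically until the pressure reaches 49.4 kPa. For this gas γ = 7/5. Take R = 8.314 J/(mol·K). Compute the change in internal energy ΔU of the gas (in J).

-16500 J

V₁ = nRT₁/P₁ = 4.95×8.314×374/353 = 43.6 L.
Adiabatic: T₂/T₁ = (P₂/P₁)^((γ−1)/γ) ⇒ T₂ = 374×(0.140)^0.286 = 213 K; V₂ = 178 L.
For an ideal gas ΔU = nCvΔT with Cv = (5/2)R = 20.8 J/(mol·K).
ΔU = 4.95×20.8×(213−374) = -16500 J.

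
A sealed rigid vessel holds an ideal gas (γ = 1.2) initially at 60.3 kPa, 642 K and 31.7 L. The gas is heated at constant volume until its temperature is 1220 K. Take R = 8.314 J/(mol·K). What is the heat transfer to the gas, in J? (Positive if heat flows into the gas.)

8600 J

n = P₁V₁/(RT₁) = 60.3×31.7/(8.314×642) = 0.358 mol.
Isochoric: V stays 31.7 L; P/T = const ⇒ T₂ = 1220 K, P₂ = 115 kPa.
W = 0 (no volume change).
ΔU = nCvΔT = 0.358×41.6×(1220−642) = 8600 J.
Q = ΔU = 8600 J.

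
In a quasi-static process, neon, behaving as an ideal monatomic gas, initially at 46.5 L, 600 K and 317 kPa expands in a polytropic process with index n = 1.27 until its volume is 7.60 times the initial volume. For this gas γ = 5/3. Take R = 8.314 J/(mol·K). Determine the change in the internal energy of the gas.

-9320 J

n = P₁V₁/(RT₁) = 317×46.5/(8.314×600) = 2.95 mol.
Polytropic n=1.27: T₂ = T₁(V₁/V₂)^(n−1) = 600×(0.132)^0.27 = 347 K; P₂ = P₁(V₁/V₂)^n = 24.1 kPa.
For an ideal gas ΔU = nCvΔT with Cv = (3/2)R = 12.5 J/(mol·K).
ΔU = 2.95×12.5×(347−600) = -9320 J.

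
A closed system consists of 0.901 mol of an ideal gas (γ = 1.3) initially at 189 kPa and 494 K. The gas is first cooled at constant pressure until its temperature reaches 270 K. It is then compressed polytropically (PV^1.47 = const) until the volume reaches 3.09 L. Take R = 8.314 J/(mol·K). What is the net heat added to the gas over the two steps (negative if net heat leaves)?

-5340 J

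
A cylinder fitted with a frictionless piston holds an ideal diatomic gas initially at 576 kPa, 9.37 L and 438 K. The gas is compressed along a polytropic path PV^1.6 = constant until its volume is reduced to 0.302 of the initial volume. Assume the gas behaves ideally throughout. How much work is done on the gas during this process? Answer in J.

n = P₁V₁/(RT₁) = 576×9.37/(8.314×438) = 1.48 mol.
Polytropic n=1.6: T₂ = T₁(V₁/V₂)^(n−1) = 438×(3.31)^0.60 = 898 K; P₂ = P₁(V₁/V₂)^n = 3910 kPa.
W = (P₁V₁−P₂V₂)/(n−1) = (576×9.37−3910×2.83)/0.60 = -9460 J.
Work done on the gas = −W_by = 9460 J.

9460 J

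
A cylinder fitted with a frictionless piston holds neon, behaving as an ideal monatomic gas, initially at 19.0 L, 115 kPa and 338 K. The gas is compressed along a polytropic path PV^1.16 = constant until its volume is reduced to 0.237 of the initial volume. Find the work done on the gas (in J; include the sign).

3540 J

n = P₁V₁/(RT₁) = 115×19.0/(8.314×338) = 0.778 mol.
Polytropic n=1.16: T₂ = T₁(V₁/V₂)^(n−1) = 338×(4.22)^0.16 = 426 K; P₂ = P₁(V₁/V₂)^n = 611 kPa.
W = (P₁V₁−P₂V₂)/(n−1) = (115×19.0−611×4.50)/0.16 = -3540 J.
Work done on the gas = −W_by = 3540 J.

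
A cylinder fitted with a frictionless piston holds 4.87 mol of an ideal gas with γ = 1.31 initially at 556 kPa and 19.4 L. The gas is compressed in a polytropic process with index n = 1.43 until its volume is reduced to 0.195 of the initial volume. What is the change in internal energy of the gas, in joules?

35500 J

T₁ = P₁V₁/(nR) = 556×19.4/(4.87×8.314) = 266 K.
Polytropic n=1.43: T₂ = T₁(V₁/V₂)^(n−1) = 266×(5.13)^0.43 = 538 K; P₂ = P₁(V₁/V₂)^n = 5760 kPa.
For an ideal gas ΔU = nCvΔT with Cv = R/(γ−1) = 26.8 J/(mol·K).
ΔU = 4.87×26.8×(538−266) = 35500 J.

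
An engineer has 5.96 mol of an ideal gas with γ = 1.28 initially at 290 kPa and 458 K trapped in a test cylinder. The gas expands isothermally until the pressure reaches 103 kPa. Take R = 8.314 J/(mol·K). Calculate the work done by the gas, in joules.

V₁ = nRT₁/P₁ = 5.96×8.314×458/290 = 78.3 L.
Isothermal: T stays 458 K; PV = const ⇒ V₂ = 220 L, P₂ = 103 kPa.
W = nRT ln(V₂/V₁) = 5.96×8.314×458×ln(2.82) = 23500 J.

23500 J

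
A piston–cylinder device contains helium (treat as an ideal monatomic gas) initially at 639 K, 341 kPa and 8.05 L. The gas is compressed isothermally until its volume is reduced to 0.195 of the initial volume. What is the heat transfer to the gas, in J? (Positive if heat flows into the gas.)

-4490 J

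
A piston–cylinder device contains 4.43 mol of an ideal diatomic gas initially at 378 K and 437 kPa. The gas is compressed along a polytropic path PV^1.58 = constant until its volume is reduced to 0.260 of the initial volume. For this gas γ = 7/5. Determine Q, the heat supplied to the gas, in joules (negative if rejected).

12800 J

V₁ = nRT₁/P₁ = 4.43×8.314×378/437 = 31.9 L.
Polytropic n=1.58: T₂ = T₁(V₁/V₂)^(n−1) = 378×(3.85)^0.58 = 826 K; P₂ = P₁(V₁/V₂)^n = 3670 kPa.
W = (P₁V₁−P₂V₂)/(n−1) = (437×31.9−3670×8.28)/0.58 = -28400 J.
ΔU = nCvΔT = 4.43×20.8×(826−378) = 41200 J.
Q = ΔU + W = 12800 J.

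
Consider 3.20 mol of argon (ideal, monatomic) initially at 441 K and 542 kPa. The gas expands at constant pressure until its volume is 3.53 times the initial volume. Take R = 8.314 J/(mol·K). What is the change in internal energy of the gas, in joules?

44500 J

V₁ = nRT₁/P₁ = 3.20×8.314×441/542 = 21.6 L.
Isobaric: P stays 542 kPa; V/T = const ⇒ T₂ = 1560 K, V₂ = 76.4 L.
For an ideal gas ΔU = nCvΔT with Cv = (3/2)R = 12.5 J/(mol·K).
ΔU = 3.20×12.5×(1560−441) = 44500 J.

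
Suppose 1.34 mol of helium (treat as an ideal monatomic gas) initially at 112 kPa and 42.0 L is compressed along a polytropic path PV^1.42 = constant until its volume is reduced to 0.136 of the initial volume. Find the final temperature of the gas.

976 K

T₁ = P₁V₁/(nR) = 112×42.0/(1.34×8.314) = 422 K.
Polytropic n=1.42: T₂ = T₁(V₁/V₂)^(n−1) = 422×(7.35)^0.42 = 976 K; P₂ = P₁(V₁/V₂)^n = 1900 kPa.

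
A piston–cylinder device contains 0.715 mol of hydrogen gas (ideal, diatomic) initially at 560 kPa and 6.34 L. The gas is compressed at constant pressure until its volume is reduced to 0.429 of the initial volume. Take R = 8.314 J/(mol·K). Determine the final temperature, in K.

256 K

T₁ = P₁V₁/(nR) = 560×6.34/(0.715×8.314) = 597 K.
Isobaric: P stays 560 kPa; V/T = const ⇒ T₂ = 256 K, V₂ = 2.72 L.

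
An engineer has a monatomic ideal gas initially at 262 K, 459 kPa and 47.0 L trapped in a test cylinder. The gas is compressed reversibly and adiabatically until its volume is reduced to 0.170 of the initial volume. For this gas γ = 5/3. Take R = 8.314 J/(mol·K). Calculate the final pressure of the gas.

Adiabatic: TV^(γ−1) = const ⇒ T₂ = 262×(5.88)^0.667 = 854 K; PV^γ = const ⇒ P₂ = 8800 kPa.

8800 kPa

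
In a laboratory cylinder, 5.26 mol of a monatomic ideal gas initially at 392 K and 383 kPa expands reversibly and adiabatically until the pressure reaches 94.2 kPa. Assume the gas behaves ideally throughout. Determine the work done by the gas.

11000 J

V₁ = nRT₁/P₁ = 5.26×8.314×392/383 = 44.8 L.
Adiabatic: T₂/T₁ = (P₂/P₁)^((γ−1)/γ) ⇒ T₂ = 392×(0.246)^0.400 = 224 K; V₂ = 104 L.
ΔU = nCvΔT = 5.26×12.5×(224−392) = -11000 J.
Q = 0 for an adiabatic process, so W = −ΔU = 11000 J.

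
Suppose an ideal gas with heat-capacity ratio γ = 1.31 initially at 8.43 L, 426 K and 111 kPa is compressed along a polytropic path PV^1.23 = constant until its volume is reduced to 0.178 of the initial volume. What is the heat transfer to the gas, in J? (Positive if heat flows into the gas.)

n = P₁V₁/(RT₁) = 111×8.43/(8.314×426) = 0.264 mol.
Polytropic n=1.23: T₂ = T₁(V₁/V₂)^(n−1) = 426×(5.62)^0.23 = 634 K; P₂ = P₁(V₁/V₂)^n = 927 kPa.
W = (P₁V₁−P₂V₂)/(n−1) = (111×8.43−927×1.50)/0.23 = -1980 J.
ΔU = nCvΔT = 0.264×26.8×(634−426) = 1470 J.
Q = ΔU + W = -512 J.

-512 J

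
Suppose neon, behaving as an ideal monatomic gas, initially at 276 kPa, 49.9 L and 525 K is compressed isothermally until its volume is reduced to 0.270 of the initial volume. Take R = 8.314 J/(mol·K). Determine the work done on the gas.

n = P₁V₁/(RT₁) = 276×49.9/(8.314×525) = 3.16 mol.
Isothermal: T stays 525 K; PV = const ⇒ V₂ = 13.5 L, P₂ = 1020 kPa.
W = nRT ln(V₂/V₁) = 3.16×8.314×525×ln(0.270) = -18000 J.
Work done on the gas = −W_by = 18000 J.

18000 J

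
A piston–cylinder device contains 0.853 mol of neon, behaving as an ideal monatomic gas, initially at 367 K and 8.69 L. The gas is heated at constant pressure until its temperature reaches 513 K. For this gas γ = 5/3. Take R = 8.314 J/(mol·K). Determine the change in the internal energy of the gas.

P₁ = nRT₁/V₁ = 0.853×8.314×367/8.69 = 300 kPa.
Isobaric: P stays 300 kPa; V/T = const ⇒ T₂ = 513 K, V₂ = 12.1 L.
For an ideal gas ΔU = nCvΔT with Cv = (3/2)R = 12.5 J/(mol·K).
ΔU = 0.853×12.5×(513−367) = 1550 J.

1550 J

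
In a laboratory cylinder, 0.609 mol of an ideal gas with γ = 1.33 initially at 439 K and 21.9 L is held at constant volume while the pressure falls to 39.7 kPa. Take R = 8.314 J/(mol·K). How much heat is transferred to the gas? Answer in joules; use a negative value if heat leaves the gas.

-4100 J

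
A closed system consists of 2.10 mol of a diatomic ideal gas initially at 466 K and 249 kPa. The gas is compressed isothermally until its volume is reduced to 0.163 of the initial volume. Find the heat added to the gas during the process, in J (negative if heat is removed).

-14800 J

V₁ = nRT₁/P₁ = 2.10×8.314×466/249 = 32.7 L.
Isothermal: T stays 466 K; PV = const ⇒ V₂ = 5.33 L, P₂ = 1530 kPa.
ΔU = 0 (ideal gas, T constant).
W = nRT ln(V₂/V₁) = 2.10×8.314×466×ln(0.163) = -14800 J.
Q = ΔU + W = -14800 J.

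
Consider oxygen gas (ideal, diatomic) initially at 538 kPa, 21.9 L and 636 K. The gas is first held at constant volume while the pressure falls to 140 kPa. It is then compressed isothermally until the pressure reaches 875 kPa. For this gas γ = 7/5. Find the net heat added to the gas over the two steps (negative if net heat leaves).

n = P₁V₁/(RT₁) = 538×21.9/(8.314×636) = 2.23 mol.
Step 1 — Isochoric: V stays 21.9 L; P/T = const ⇒ T₂ = 166 K, P₂ = 140 kPa.
W = 0 (no volume change).
ΔU = nCvΔT = 2.23×20.8×(166−636) = -21800 J.
Q = ΔU = -21800 J.
State after step 1: P = 140 kPa, V = 21.9 L, T = 166 K.
Step 2 — Isothermal: T stays 166 K; PV = const ⇒ V₂ = 3.50 L, P₂ = 875 kPa.
ΔU = 0 (ideal gas, T constant).
W = nRT ln(V₂/V₁) = 2.23×8.314×166×ln(0.160) = -5620 J.
Q = ΔU + W = -5620 J.
Net over both steps: W = -5620 J, Q = -27400 J, ΔU = -21800 J.

-27400 J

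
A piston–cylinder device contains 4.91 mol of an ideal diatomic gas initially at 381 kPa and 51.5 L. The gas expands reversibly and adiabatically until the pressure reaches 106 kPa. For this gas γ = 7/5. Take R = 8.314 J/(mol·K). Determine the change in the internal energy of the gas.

-15000 J

T₁ = P₁V₁/(nR) = 381×51.5/(4.91×8.314) = 481 K.
Adiabatic: T₂/T₁ = (P₂/P₁)^((γ−1)/γ) ⇒ T₂ = 481×(0.278)^0.286 = 333 K; V₂ = 128 L.
For an ideal gas ΔU = nCvΔT with Cv = (5/2)R = 20.8 J/(mol·K).
ΔU = 4.91×20.8×(333−481) = -15000 J.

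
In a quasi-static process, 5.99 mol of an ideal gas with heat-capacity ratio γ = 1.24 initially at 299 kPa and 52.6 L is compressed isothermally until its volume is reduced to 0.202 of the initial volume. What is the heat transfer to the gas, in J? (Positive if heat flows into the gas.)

T₁ = P₁V₁/(nR) = 299×52.6/(5.99×8.314) = 316 K.
Isothermal: T stays 316 K; PV = const ⇒ V₂ = 10.6 L, P₂ = 1480 kPa.
ΔU = 0 (ideal gas, T constant).
W = nRT ln(V₂/V₁) = 5.99×8.314×316×ln(0.202) = -25200 J.
Q = ΔU + W = -25200 J.

-25200 J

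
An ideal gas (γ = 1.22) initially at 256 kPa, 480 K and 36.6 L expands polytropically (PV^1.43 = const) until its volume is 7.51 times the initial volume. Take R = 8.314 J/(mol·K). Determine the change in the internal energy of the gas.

-24700 J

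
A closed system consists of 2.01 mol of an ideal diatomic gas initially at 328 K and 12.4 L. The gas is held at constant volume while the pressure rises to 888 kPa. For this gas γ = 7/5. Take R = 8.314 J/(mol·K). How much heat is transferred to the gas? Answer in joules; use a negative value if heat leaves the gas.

P₁ = nRT₁/V₁ = 2.01×8.314×328/12.4 = 442 kPa.
Isochoric: V stays 12.4 L; P/T = const ⇒ T₂ = 659 K, P₂ = 888 kPa.
W = 0 (no volume change).
ΔU = nCvΔT = 2.01×20.8×(659−328) = 13800 J.
Q = ΔU = 13800 J.

13800 J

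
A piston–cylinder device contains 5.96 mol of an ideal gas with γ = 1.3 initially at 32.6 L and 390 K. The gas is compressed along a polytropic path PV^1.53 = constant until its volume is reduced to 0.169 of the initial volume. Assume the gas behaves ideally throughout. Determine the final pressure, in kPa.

P₁ = nRT₁/V₁ = 5.96×8.314×390/32.6 = 593 kPa.
Polytropic n=1.53: T₂ = T₁(V₁/V₂)^(n−1) = 390×(5.92)^0.53 = 1000 K; P₂ = P₁(V₁/V₂)^n = 9000 kPa.

9000 kPa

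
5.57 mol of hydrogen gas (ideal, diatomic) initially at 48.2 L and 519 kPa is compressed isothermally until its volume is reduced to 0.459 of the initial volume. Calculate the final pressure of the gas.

1130 kPa

T₁ = P₁V₁/(nR) = 519×48.2/(5.57×8.314) = 540 K.
Isothermal: T stays 540 K; PV = const ⇒ V₂ = 22.1 L, P₂ = 1130 kPa.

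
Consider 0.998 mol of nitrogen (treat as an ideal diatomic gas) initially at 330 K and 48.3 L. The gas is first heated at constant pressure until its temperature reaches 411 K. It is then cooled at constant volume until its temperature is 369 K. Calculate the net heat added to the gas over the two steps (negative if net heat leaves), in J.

1480 J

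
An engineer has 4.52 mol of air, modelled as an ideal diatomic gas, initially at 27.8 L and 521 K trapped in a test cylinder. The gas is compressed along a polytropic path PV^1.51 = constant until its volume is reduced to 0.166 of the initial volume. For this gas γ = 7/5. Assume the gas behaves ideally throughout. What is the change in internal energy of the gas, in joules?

73400 J

P₁ = nRT₁/V₁ = 4.52×8.314×521/27.8 = 704 kPa.
Polytropic n=1.51: T₂ = T₁(V₁/V₂)^(n−1) = 521×(6.02)^0.51 = 1300 K; P₂ = P₁(V₁/V₂)^n = 10600 kPa.
For an ideal gas ΔU = nCvΔT with Cv = (5/2)R = 20.8 J/(mol·K).
ΔU = 4.52×20.8×(1300−521) = 73400 J.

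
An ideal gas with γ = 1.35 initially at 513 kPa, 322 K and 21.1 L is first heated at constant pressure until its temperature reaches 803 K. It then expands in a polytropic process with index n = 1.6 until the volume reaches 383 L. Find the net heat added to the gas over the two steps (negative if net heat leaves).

40000 J

n = P₁V₁/(RT₁) = 513×21.1/(8.314×322) = 4.04 mol.
Step 1 — Isobaric: P stays 513 kPa; V/T = const ⇒ T₂ = 803 K, V₂ = 52.6 L.
W = PΔV = 513×(52.6−21.1) kPa·L = 16200 J.
ΔU = nCvΔT = 4.04×23.8×(803−322) = 46200 J.
Q = ΔU + W = nCpΔT = 62400 J.
State after step 1: P = 513 kPa, V = 52.6 L, T = 803 K.
Step 2 — Polytropic n=1.6: T₂ = T₁(V₁/V₂)^(n−1) = 803×(0.137)^0.60 = 244 K; P₂ = P₁(V₁/V₂)^n = 21.4 kPa.
W = (P₁V₁−P₂V₂)/(n−1) = (513×52.6−21.4×383)/0.60 = 31300 J.
ΔU = nCvΔT = 4.04×23.8×(244−803) = -53700 J.
Q = ΔU + W = -22400 J.
Net over both steps: W = 47500 J, Q = 40000 J, ΔU = -7490 J.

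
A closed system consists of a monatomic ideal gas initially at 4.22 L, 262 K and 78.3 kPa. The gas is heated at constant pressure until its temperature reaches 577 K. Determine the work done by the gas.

397 J

n = P₁V₁/(RT₁) = 78.3×4.22/(8.314×262) = 0.152 mol.
Isobaric: P stays 78.3 kPa; V/T = const ⇒ T₂ = 577 K, V₂ = 9.29 L.
W = PΔV = 78.3×(9.29−4.22) kPa·L = 397 J.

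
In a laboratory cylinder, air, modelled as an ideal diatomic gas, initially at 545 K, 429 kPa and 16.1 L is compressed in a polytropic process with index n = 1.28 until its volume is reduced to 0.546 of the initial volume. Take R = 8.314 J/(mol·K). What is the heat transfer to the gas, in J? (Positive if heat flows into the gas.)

n = P₁V₁/(RT₁) = 429×16.1/(8.314×545) = 1.52 mol.
Polytropic n=1.28: T₂ = T₁(V₁/V₂)^(n−1) = 545×(1.83)^0.28 = 646 K; P₂ = P₁(V₁/V₂)^n = 931 kPa.
W = (P₁V₁−P₂V₂)/(n−1) = (429×16.1−931×8.79)/0.28 = -4550 J.
ΔU = nCvΔT = 1.52×20.8×(646−545) = 3190 J.
Q = ΔU + W = -1370 J.

-1370 J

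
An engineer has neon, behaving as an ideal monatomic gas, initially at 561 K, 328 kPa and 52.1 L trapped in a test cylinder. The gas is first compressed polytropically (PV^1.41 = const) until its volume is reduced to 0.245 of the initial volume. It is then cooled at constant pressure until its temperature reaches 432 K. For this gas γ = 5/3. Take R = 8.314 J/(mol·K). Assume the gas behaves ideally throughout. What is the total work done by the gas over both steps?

n = P₁V₁/(RT₁) = 328×52.1/(8.314×561) = 3.66 mol.
Step 1 — Polytropic n=1.41: T₂ = T₁(V₁/V₂)^(n−1) = 561×(4.08)^0.41 = 999 K; P₂ = P₁(V₁/V₂)^n = 2380 kPa.
W = (P₁V₁−P₂V₂)/(n−1) = (328×52.1−2380×12.8)/0.41 = -32500 J.
ΔU = nCvΔT = 3.66×12.5×(999−561) = 20000 J.
Q = ΔU + W = -12500 J.
State after step 1: P = 2380 kPa, V = 12.8 L, T = 999 K.
Step 2 — Isobaric: P stays 2380 kPa; V/T = const ⇒ T₂ = 432 K, V₂ = 5.52 L.
W = PΔV = 2380×(5.52−12.8) kPa·L = -17300 J.
ΔU = nCvΔT = 3.66×12.5×(432−999) = -25900 J.
Q = ΔU + W = nCpΔT = -43200 J.
Net over both steps: W = -49800 J, Q = -55700 J, ΔU = -5890 J.

-49800 J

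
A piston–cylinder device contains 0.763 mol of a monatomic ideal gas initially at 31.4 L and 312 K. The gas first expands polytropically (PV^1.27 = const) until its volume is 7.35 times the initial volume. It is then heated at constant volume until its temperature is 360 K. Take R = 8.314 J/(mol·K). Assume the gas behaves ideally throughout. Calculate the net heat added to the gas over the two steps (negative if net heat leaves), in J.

3510 J

P₁ = nRT₁/V₁ = 0.763×8.314×312/31.4 = 63.0 kPa.
Step 1 — Polytropic n=1.27: T₂ = T₁(V₁/V₂)^(n−1) = 312×(0.136)^0.27 = 182 K; P₂ = P₁(V₁/V₂)^n = 5.00 kPa.
W = (P₁V₁−P₂V₂)/(n−1) = (63.0×31.4−5.00×231)/0.27 = 3050 J.
ΔU = nCvΔT = 0.763×12.5×(182−312) = -1240 J.
Q = ΔU + W = 1820 J.
State after step 1: P = 5.00 kPa, V = 231 L, T = 182 K.
Step 2 — Isochoric: V stays 231 L; P/T = const ⇒ T₂ = 360 K, P₂ = 9.90 kPa.
W = 0 (no volume change).
ΔU = nCvΔT = 0.763×12.5×(360−182) = 1690 J.
Q = ΔU = 1690 J.
Net over both steps: W = 3050 J, Q = 3510 J, ΔU = 457 J.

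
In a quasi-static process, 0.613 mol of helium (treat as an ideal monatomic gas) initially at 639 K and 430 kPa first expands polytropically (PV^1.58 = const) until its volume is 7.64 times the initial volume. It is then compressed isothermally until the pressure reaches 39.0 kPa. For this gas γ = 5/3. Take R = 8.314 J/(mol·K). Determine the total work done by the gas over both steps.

V₁ = nRT₁/P₁ = 0.613×8.314×639/430 = 7.57 L.
Step 1 — Polytropic n=1.58: T₂ = T₁(V₁/V₂)^(n−1) = 639×(0.131)^0.58 = 196 K; P₂ = P₁(V₁/V₂)^n = 17.3 kPa.
W = (P₁V₁−P₂V₂)/(n−1) = (430×7.57−17.3×57.9)/0.58 = 3890 J.
ΔU = nCvΔT = 0.613×12.5×(196−639) = -3380 J.
Q = ΔU + W = 506 J.
State after step 1: P = 17.3 kPa, V = 57.9 L, T = 196 K.
Step 2 — Isothermal: T stays 196 K; PV = const ⇒ V₂ = 25.7 L, P₂ = 39.0 kPa.
ΔU = 0 (ideal gas, T constant).
W = nRT ln(V₂/V₁) = 0.613×8.314×196×ln(0.444) = -814 J.
Q = ΔU + W = -814 J.
Net over both steps: W = 3070 J, Q = -308 J, ΔU = -3380 J.

3070 J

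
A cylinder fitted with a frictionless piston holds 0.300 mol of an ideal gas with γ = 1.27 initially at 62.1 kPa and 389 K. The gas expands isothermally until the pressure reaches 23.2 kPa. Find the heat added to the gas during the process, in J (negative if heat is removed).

V₁ = nRT₁/P₁ = 0.300×8.314×389/62.1 = 15.6 L.
Isothermal: T stays 389 K; PV = const ⇒ V₂ = 41.8 L, P₂ = 23.2 kPa.
ΔU = 0 (ideal gas, T constant).
W = nRT ln(V₂/V₁) = 0.300×8.314×389×ln(2.68) = 955 J.
Q = ΔU + W = 955 J.

955 J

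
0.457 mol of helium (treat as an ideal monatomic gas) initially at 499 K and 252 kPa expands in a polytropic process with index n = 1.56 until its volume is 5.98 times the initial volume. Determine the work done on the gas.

-2140 J

V₁ = nRT₁/P₁ = 0.457×8.314×499/252 = 7.52 L.
Polytropic n=1.56: T₂ = T₁(V₁/V₂)^(n−1) = 499×(0.167)^0.56 = 183 K; P₂ = P₁(V₁/V₂)^n = 15.5 kPa.
W = (P₁V₁−P₂V₂)/(n−1) = (252×7.52−15.5×45.0)/0.56 = 2140 J.
Work done on the gas = −W_by = -2140 J.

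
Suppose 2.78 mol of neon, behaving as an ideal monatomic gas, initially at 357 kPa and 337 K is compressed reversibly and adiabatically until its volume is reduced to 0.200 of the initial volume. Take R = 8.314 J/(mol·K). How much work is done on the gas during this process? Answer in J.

V₁ = nRT₁/P₁ = 2.78×8.314×337/357 = 21.8 L.
Adiabatic: TV^(γ−1) = const ⇒ T₂ = 337×(5.00)^0.667 = 985 K; PV^γ = const ⇒ P₂ = 5220 kPa.
ΔU = nCvΔT = 2.78×12.5×(985−337) = 22500 J.
Q = 0 for an adiabatic process, so W = −ΔU = -22500 J.
Work done on the gas = −W_by = 22500 J.

22500 J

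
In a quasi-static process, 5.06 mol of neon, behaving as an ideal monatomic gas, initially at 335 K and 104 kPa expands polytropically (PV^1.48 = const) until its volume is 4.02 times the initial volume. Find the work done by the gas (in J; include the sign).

V₁ = nRT₁/P₁ = 5.06×8.314×335/104 = 136 L.
Polytropic n=1.48: T₂ = T₁(V₁/V₂)^(n−1) = 335×(0.249)^0.48 = 172 K; P₂ = P₁(V₁/V₂)^n = 13.3 kPa.
W = (P₁V₁−P₂V₂)/(n−1) = (104×136−13.3×545)/0.48 = 14300 J.

14300 J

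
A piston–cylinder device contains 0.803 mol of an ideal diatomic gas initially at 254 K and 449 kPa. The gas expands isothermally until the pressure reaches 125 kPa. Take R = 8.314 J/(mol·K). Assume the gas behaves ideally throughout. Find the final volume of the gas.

13.6 L

V₁ = nRT₁/P₁ = 0.803×8.314×254/449 = 3.78 L.
Isothermal: T stays 254 K; PV = const ⇒ V₂ = 13.6 L, P₂ = 125 kPa.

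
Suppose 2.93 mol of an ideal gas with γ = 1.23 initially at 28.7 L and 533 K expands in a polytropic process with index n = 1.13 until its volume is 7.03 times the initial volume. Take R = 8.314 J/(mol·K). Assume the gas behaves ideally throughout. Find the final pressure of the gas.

49.9 kPa

P₁ = nRT₁/V₁ = 2.93×8.314×533/28.7 = 452 kPa.
Polytropic n=1.13: T₂ = T₁(V₁/V₂)^(n−1) = 533×(0.142)^0.13 = 414 K; P₂ = P₁(V₁/V₂)^n = 49.9 kPa.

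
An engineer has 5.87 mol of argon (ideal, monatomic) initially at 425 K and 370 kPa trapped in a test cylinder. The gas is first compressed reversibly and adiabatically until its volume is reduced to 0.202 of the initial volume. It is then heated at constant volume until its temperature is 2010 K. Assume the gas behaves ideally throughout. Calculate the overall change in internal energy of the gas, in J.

116000 J

V₁ = nRT₁/P₁ = 5.87×8.314×425/370 = 56.1 L.
Step 1 — Adiabatic: TV^(γ−1) = const ⇒ T₂ = 425×(4.95)^0.667 = 1230 K; PV^γ = const ⇒ P₂ = 5320 kPa.
ΔU = nCvΔT = 5.87×12.5×(1230−425) = 59300 J.
Q = 0 for an adiabatic process, so W = −ΔU = -59300 J.
State after step 1: P = 5320 kPa, V = 11.3 L, T = 1230 K.
Step 2 — Isochoric: V stays 11.3 L; P/T = const ⇒ T₂ = 2010 K, P₂ = 8660 kPa.
W = 0 (no volume change).
ΔU = nCvΔT = 5.87×12.5×(2010−1230) = 56800 J.
Q = ΔU = 56800 J.
Net over both steps: W = -59300 J, Q = 56800 J, ΔU = 116000 J.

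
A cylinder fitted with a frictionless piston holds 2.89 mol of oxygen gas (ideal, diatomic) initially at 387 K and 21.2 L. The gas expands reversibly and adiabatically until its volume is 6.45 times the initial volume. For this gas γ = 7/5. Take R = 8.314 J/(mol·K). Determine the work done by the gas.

12200 J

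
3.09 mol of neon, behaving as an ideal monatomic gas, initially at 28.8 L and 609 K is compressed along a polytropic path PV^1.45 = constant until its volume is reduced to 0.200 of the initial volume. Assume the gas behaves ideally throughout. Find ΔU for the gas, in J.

25000 J

P₁ = nRT₁/V₁ = 3.09×8.314×609/28.8 = 543 kPa.
Polytropic n=1.45: T₂ = T₁(V₁/V₂)^(n−1) = 609×(5.00)^0.45 = 1260 K; P₂ = P₁(V₁/V₂)^n = 5600 kPa.
For an ideal gas ΔU = nCvΔT with Cv = (3/2)R = 12.5 J/(mol·K).
ΔU = 3.09×12.5×(1260−609) = 25000 J.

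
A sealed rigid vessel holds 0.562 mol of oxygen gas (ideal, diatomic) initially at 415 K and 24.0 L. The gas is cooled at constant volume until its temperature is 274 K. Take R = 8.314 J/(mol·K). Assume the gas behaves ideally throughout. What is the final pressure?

53.3 kPa

P₁ = nRT₁/V₁ = 0.562×8.314×415/24.0 = 80.8 kPa.
Isochoric: V stays 24.0 L; P/T = const ⇒ T₂ = 274 K, P₂ = 53.3 kPa.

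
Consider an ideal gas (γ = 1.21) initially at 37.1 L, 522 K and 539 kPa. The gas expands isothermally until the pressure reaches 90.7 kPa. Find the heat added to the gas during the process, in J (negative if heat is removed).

35600 J

n = P₁V₁/(RT₁) = 539×37.1/(8.314×522) = 4.61 mol.
Isothermal: T stays 522 K; PV = const ⇒ V₂ = 220 L, P₂ = 90.7 kPa.
ΔU = 0 (ideal gas, T constant).
W = nRT ln(V₂/V₁) = 4.61×8.314×522×ln(5.94) = 35600 J.
Q = ΔU + W = 35600 J.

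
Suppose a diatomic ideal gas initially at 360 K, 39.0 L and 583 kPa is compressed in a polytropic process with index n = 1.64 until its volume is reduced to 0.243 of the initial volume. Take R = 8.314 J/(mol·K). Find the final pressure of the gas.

Polytropic n=1.64: T₂ = T₁(V₁/V₂)^(n−1) = 360×(4.12)^0.64 = 890 K; P₂ = P₁(V₁/V₂)^n = 5930 kPa.

5930 kPa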